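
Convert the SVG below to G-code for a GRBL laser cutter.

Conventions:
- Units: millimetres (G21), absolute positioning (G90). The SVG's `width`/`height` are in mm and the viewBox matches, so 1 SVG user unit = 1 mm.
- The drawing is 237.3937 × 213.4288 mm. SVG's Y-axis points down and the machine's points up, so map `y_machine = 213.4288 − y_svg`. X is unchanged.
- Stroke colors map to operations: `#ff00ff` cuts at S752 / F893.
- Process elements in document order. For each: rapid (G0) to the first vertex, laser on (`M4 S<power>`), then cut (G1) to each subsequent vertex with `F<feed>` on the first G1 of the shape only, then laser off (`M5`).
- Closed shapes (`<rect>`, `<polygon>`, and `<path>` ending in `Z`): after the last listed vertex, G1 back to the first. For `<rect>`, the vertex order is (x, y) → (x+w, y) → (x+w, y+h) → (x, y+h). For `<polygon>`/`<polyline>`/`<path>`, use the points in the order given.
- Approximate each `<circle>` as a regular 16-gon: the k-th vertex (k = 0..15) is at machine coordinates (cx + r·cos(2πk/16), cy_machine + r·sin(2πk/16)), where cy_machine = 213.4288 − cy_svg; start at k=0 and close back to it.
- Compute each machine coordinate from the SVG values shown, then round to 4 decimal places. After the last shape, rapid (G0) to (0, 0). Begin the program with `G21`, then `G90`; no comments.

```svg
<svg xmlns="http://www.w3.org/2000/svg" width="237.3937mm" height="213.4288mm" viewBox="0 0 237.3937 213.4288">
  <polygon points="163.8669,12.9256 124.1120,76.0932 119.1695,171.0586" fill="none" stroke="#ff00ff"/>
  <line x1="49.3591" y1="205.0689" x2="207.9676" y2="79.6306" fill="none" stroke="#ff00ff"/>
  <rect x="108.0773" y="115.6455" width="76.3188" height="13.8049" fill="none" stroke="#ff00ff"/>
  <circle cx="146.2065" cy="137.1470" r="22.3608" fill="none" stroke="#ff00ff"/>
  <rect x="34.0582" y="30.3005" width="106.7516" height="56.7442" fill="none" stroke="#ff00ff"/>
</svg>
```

viewBox `0 0 237.3937 213.4288` with mm width/height → 1 unit = 1 mm. Flip: y_m = 213.4288 − y_svg.

**Shape 1** — `<polygon>` closed polygon, stroke `#ff00ff` → cut (S752, F893). Machine vertices: (163.8669,200.5032) → (124.1120,137.3356) → (119.1695,42.3702) → (163.8669,200.5032). Closed: final G1 returns to the first vertex.

**Shape 2** — `<line>` line segment, stroke `#ff00ff` → cut (S752, F893). Machine vertices: (49.3591,8.3599) → (207.9676,133.7982). Open path.

**Shape 3** — `<rect>` rectangle, stroke `#ff00ff` → cut (S752, F893). Machine vertices: (108.0773,97.7833) → (184.3961,97.7833) → (184.3961,83.9784) → (108.0773,83.9784) → (108.0773,97.7833). Closed: final G1 returns to the first vertex.

**Shape 4** — `<circle>` circle, stroke `#ff00ff` → cut (S752, F893). Machine vertices: (168.5673,76.2818) → (166.8652,84.8389) → (162.0180,92.0933) → (154.7636,96.9405) → (146.2065,98.6426) → (137.6494,96.9405) → (130.3950,92.0933) → (125.5478,84.8389) → (123.8457,76.2818) → (125.5478,67.7247) → (130.3950,60.4703) → (137.6494,55.6231) → (146.2065,53.9210) → (154.7636,55.6231) → (162.0180,60.4703) → (166.8652,67.7247) → (168.5673,76.2818). Closed: final G1 returns to the first vertex.

**Shape 5** — `<rect>` rectangle, stroke `#ff00ff` → cut (S752, F893). Machine vertices: (34.0582,183.1283) → (140.8098,183.1283) → (140.8098,126.3841) → (34.0582,126.3841) → (34.0582,183.1283). Closed: final G1 returns to the first vertex.

G21
G90
G0 X163.8669 Y200.5032
M4 S752
G1 X124.1120 Y137.3356 F893
G1 X119.1695 Y42.3702
G1 X163.8669 Y200.5032
M5
G0 X49.3591 Y8.3599
M4 S752
G1 X207.9676 Y133.7982 F893
M5
G0 X108.0773 Y97.7833
M4 S752
G1 X184.3961 Y97.7833 F893
G1 X184.3961 Y83.9784
G1 X108.0773 Y83.9784
G1 X108.0773 Y97.7833
M5
G0 X168.5673 Y76.2818
M4 S752
G1 X166.8652 Y84.8389 F893
G1 X162.0180 Y92.0933
G1 X154.7636 Y96.9405
G1 X146.2065 Y98.6426
G1 X137.6494 Y96.9405
G1 X130.3950 Y92.0933
G1 X125.5478 Y84.8389
G1 X123.8457 Y76.2818
G1 X125.5478 Y67.7247
G1 X130.3950 Y60.4703
G1 X137.6494 Y55.6231
G1 X146.2065 Y53.9210
G1 X154.7636 Y55.6231
G1 X162.0180 Y60.4703
G1 X166.8652 Y67.7247
G1 X168.5673 Y76.2818
M5
G0 X34.0582 Y183.1283
M4 S752
G1 X140.8098 Y183.1283 F893
G1 X140.8098 Y126.3841
G1 X34.0582 Y126.3841
G1 X34.0582 Y183.1283
M5
G0 X0.0000 Y0.0000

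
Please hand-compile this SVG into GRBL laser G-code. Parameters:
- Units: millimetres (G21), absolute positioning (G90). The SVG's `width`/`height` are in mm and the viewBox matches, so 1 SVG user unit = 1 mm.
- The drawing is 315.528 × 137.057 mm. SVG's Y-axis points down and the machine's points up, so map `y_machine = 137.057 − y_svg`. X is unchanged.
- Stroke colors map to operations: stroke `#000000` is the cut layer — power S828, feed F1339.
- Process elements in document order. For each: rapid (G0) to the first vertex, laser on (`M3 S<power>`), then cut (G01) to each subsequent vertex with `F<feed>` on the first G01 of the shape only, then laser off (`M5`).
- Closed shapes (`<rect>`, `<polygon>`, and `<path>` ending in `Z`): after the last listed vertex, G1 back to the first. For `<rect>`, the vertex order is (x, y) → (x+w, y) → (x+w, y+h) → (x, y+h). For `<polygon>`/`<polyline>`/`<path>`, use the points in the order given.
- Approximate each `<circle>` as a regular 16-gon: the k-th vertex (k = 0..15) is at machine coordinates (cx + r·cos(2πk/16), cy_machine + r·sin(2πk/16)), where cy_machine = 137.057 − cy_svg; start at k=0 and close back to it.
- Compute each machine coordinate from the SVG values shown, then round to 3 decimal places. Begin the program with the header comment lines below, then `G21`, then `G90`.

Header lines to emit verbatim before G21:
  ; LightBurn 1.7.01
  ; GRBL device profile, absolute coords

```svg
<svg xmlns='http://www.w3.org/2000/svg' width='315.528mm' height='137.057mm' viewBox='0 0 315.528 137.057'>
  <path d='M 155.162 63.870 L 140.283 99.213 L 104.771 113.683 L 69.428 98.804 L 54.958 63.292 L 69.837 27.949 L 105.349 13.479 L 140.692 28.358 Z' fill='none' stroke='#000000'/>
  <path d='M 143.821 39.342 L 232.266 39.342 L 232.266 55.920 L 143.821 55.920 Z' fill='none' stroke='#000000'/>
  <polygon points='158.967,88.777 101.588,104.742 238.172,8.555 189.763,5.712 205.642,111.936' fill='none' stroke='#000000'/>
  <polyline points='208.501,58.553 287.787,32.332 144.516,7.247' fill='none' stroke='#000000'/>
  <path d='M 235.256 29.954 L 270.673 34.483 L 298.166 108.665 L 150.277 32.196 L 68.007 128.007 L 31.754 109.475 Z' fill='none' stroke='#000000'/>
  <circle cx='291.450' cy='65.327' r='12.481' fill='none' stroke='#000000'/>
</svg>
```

; LightBurn 1.7.01
; GRBL device profile, absolute coords
G21
G90
G0 X155.162 Y73.187
M3 S828
G01 X140.283 Y37.844 F1339
G01 X104.771 Y23.374
G01 X69.428 Y38.253
G01 X54.958 Y73.765
G01 X69.837 Y109.108
G01 X105.349 Y123.578
G01 X140.692 Y108.699
G01 X155.162 Y73.187
M5
G0 X143.821 Y97.715
M3 S828
G01 X232.266 Y97.715 F1339
G01 X232.266 Y81.137
G01 X143.821 Y81.137
G01 X143.821 Y97.715
M5
G0 X158.967 Y48.280
M3 S828
G01 X101.588 Y32.315 F1339
G01 X238.172 Y128.502
G01 X189.763 Y131.345
G01 X205.642 Y25.121
G01 X158.967 Y48.280
M5
G0 X208.501 Y78.504
M3 S828
G01 X287.787 Y104.725 F1339
G01 X144.516 Y129.810
M5
G0 X235.256 Y107.103
M3 S828
G01 X270.673 Y102.574 F1339
G01 X298.166 Y28.392
G01 X150.277 Y104.861
G01 X68.007 Y9.050
G01 X31.754 Y27.582
G01 X235.256 Y107.103
M5
G0 X303.931 Y71.730
M3 S828
G01 X302.981 Y76.506 F1339
G01 X300.275 Y80.555
G01 X296.226 Y83.261
G01 X291.450 Y84.211
G01 X286.674 Y83.261
G01 X282.625 Y80.555
G01 X279.919 Y76.506
G01 X278.969 Y71.730
G01 X279.919 Y66.954
G01 X282.625 Y62.905
G01 X286.674 Y60.199
G01 X291.450 Y59.249
G01 X296.226 Y60.199
G01 X300.275 Y62.905
G01 X302.981 Y66.954
G01 X303.931 Y71.730
M5

Since the viewBox matches the mm dimensions, user units are millimetres directly. The only transform is the Y-flip y_m = 137.057 − y_svg.

Shape 1 is a regular polygon drawn with `<path>`. Its stroke #000000 means cut at S828, F1339. After flipping Y the toolpath is (155.162,73.187) → (140.283,37.844) → (104.771,23.374) → (69.428,38.253) → (54.958,73.765) → (69.837,109.108) → (105.349,123.578) → (140.692,108.699) → (155.162,73.187), returning to the start.

Shape 2 is a rectangle drawn with `<path>`. Its stroke #000000 means cut at S828, F1339. After flipping Y the toolpath is (143.821,97.715) → (232.266,97.715) → (232.266,81.137) → (143.821,81.137) → (143.821,97.715), returning to the start.

Shape 3 is a closed polygon drawn with `<polygon>`. Its stroke #000000 means cut at S828, F1339. After flipping Y the toolpath is (158.967,48.280) → (101.588,32.315) → (238.172,128.502) → (189.763,131.345) → (205.642,25.121) → (158.967,48.280), returning to the start.

Shape 4 is a open polyline drawn with `<polyline>`. Its stroke #000000 means cut at S828, F1339. After flipping Y the toolpath is (208.501,78.504) → (287.787,104.725) → (144.516,129.810).

Shape 5 is a closed polygon drawn with `<path>`. Its stroke #000000 means cut at S828, F1339. After flipping Y the toolpath is (235.256,107.103) → (270.673,102.574) → (298.166,28.392) → (150.277,104.861) → (68.007,9.050) → (31.754,27.582) → (235.256,107.103), returning to the start.

Shape 6 is a circle drawn with `<circle>`. Its stroke #000000 means cut at S828, F1339. After flipping Y the toolpath is (303.931,71.730) → (302.981,76.506) → (300.275,80.555) → (296.226,83.261) → (291.450,84.211) → (286.674,83.261) → (282.625,80.555) → (279.919,76.506) → (278.969,71.730) → (279.919,66.954) → (282.625,62.905) → (286.674,60.199) → (291.450,59.249) → (296.226,60.199) → (300.275,62.905) → (302.981,66.954) → (303.931,71.730), returning to the start.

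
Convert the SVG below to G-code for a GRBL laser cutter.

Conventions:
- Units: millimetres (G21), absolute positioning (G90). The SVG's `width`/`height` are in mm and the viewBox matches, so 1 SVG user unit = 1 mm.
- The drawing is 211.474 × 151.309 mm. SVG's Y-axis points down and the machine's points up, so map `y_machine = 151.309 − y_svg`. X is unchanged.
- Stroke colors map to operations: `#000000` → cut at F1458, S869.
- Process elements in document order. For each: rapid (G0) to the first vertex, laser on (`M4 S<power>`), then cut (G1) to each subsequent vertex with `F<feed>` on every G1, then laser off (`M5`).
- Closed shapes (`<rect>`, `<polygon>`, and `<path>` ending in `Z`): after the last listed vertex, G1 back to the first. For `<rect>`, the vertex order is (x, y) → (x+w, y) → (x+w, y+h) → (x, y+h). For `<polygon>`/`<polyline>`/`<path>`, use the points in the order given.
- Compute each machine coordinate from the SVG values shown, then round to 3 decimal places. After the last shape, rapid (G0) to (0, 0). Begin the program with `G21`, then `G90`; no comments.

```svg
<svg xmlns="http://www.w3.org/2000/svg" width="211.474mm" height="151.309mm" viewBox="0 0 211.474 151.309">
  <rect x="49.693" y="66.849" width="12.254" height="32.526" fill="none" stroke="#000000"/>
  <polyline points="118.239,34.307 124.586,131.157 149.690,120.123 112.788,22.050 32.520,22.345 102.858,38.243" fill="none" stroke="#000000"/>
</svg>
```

viewBox `0 0 211.474 151.309` with mm width/height → 1 unit = 1 mm. Flip: y_m = 151.309 − y_svg.

**Shape 1** — `<rect>` rectangle, stroke `#000000` → cut (S869, F1458). Machine vertices: (49.693,84.460) → (61.947,84.460) → (61.947,51.934) → (49.693,51.934) → (49.693,84.460). Closed: final G1 returns to the first vertex.

**Shape 2** — `<polyline>` open polyline, stroke `#000000` → cut (S869, F1458). Machine vertices: (118.239,117.002) → (124.586,20.152) → (149.690,31.186) → (112.788,129.259) → (32.520,128.964) → (102.858,113.066). Open path.

G21
G90
G0 X49.693 Y84.460
M4 S869
G1 X61.947 Y84.460 F1458
G1 X61.947 Y51.934 F1458
G1 X49.693 Y51.934 F1458
G1 X49.693 Y84.460 F1458
M5
G0 X118.239 Y117.002
M4 S869
G1 X124.586 Y20.152 F1458
G1 X149.690 Y31.186 F1458
G1 X112.788 Y129.259 F1458
G1 X32.520 Y128.964 F1458
G1 X102.858 Y113.066 F1458
M5
G0 X0.000 Y0.000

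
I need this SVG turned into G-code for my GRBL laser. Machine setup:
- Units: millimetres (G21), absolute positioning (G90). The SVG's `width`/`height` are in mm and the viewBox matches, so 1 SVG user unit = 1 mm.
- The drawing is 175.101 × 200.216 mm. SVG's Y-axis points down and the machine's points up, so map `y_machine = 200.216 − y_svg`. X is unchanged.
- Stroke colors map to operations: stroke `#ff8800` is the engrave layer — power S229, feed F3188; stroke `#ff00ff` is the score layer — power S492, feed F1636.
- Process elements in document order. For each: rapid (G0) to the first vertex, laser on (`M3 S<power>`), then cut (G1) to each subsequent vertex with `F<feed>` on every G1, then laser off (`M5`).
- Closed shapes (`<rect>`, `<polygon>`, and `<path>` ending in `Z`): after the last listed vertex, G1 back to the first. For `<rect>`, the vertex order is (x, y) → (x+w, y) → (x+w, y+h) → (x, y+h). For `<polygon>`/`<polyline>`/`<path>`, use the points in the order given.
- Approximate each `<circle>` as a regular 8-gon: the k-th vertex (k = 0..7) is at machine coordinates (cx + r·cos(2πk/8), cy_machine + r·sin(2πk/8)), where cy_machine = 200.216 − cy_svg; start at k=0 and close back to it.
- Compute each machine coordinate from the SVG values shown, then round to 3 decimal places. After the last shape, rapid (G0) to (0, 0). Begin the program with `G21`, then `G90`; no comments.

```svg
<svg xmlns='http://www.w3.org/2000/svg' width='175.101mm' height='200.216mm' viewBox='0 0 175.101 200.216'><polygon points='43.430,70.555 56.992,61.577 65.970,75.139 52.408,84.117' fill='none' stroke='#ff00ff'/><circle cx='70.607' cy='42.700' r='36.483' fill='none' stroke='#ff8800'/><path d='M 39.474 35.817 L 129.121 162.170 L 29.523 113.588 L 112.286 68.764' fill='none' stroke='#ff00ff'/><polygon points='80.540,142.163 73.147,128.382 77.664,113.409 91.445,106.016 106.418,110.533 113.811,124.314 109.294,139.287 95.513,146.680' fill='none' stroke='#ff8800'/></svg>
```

viewBox `0 0 175.101 200.216` with mm width/height → 1 unit = 1 mm. Flip: y_m = 200.216 − y_svg.

**Shape 1** — `<polygon>` regular polygon, stroke `#ff00ff` → score (S492, F1636). Machine vertices: (43.430,129.661) → (56.992,138.639) → (65.970,125.077) → (52.408,116.099) → (43.430,129.661). Closed: final G1 returns to the first vertex.

**Shape 2** — `<circle>` circle, stroke `#ff8800` → engrave (S229, F3188). Machine vertices: (107.090,157.516) → (96.404,183.313) → (70.607,193.999) → (44.810,183.313) → (34.124,157.516) → (44.810,131.719) → (70.607,121.033) → (96.404,131.719) → (107.090,157.516). Closed: final G1 returns to the first vertex.

**Shape 3** — `<path>` open polyline, stroke `#ff00ff` → score (S492, F1636). Machine vertices: (39.474,164.399) → (129.121,38.046) → (29.523,86.628) → (112.286,131.452). Open path.

**Shape 4** — `<polygon>` regular polygon, stroke `#ff8800` → engrave (S229, F3188). Machine vertices: (80.540,58.053) → (73.147,71.834) → (77.664,86.807) → (91.445,94.200) → (106.418,89.683) → (113.811,75.902) → (109.294,60.929) → (95.513,53.536) → (80.540,58.053). Closed: final G1 returns to the first vertex.

G21
G90
G0 X43.430 Y129.661
M3 S492
G1 X56.992 Y138.639 F1636
G1 X65.970 Y125.077 F1636
G1 X52.408 Y116.099 F1636
G1 X43.430 Y129.661 F1636
M5
G0 X107.090 Y157.516
M3 S229
G1 X96.404 Y183.313 F3188
G1 X70.607 Y193.999 F3188
G1 X44.810 Y183.313 F3188
G1 X34.124 Y157.516 F3188
G1 X44.810 Y131.719 F3188
G1 X70.607 Y121.033 F3188
G1 X96.404 Y131.719 F3188
G1 X107.090 Y157.516 F3188
M5
G0 X39.474 Y164.399
M3 S492
G1 X129.121 Y38.046 F1636
G1 X29.523 Y86.628 F1636
G1 X112.286 Y131.452 F1636
M5
G0 X80.540 Y58.053
M3 S229
G1 X73.147 Y71.834 F3188
G1 X77.664 Y86.807 F3188
G1 X91.445 Y94.200 F3188
G1 X106.418 Y89.683 F3188
G1 X113.811 Y75.902 F3188
G1 X109.294 Y60.929 F3188
G1 X95.513 Y53.536 F3188
G1 X80.540 Y58.053 F3188
M5
G0 X0.000 Y0.000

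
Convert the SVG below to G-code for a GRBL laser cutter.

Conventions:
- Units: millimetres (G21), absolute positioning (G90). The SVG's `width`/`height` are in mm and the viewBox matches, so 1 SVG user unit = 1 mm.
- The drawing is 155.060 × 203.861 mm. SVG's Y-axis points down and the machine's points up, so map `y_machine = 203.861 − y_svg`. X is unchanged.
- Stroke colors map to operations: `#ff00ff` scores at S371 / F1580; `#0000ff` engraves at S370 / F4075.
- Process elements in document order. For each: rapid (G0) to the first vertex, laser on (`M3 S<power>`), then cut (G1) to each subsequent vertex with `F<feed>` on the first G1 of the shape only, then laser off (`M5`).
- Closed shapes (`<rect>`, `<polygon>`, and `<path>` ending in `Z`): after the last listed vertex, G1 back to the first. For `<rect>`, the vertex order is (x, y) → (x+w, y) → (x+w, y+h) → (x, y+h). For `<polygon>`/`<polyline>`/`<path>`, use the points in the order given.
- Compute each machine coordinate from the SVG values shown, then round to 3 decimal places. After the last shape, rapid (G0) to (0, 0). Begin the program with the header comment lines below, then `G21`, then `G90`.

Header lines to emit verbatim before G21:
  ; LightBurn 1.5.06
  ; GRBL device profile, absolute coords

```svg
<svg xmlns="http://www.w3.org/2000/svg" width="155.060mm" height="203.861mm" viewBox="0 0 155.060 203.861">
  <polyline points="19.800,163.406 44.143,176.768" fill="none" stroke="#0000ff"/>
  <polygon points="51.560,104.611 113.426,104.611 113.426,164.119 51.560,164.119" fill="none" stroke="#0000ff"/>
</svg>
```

; LightBurn 1.5.06
; GRBL device profile, absolute coords
G21
G90
G0 X19.800 Y40.455
M3 S370
G1 X44.143 Y27.093 F4075
M5
G0 X51.560 Y99.250
M3 S370
G1 X113.426 Y99.250 F4075
G1 X113.426 Y39.742
G1 X51.560 Y39.742
G1 X51.560 Y99.250
M5
G0 X0.000 Y0.000

1 u = 1 mm; y_m = 203.861 − y.

[1] `<polyline>` line segment, #0000ff→engrave S370 F4075: (19.800,40.455) → (44.143,27.093)

[2] `<polygon>` rectangle, #0000ff→engrave S370 F4075: (51.560,99.250) → (113.426,99.250) → (113.426,39.742) → (51.560,39.742) → (51.560,99.250) (closed)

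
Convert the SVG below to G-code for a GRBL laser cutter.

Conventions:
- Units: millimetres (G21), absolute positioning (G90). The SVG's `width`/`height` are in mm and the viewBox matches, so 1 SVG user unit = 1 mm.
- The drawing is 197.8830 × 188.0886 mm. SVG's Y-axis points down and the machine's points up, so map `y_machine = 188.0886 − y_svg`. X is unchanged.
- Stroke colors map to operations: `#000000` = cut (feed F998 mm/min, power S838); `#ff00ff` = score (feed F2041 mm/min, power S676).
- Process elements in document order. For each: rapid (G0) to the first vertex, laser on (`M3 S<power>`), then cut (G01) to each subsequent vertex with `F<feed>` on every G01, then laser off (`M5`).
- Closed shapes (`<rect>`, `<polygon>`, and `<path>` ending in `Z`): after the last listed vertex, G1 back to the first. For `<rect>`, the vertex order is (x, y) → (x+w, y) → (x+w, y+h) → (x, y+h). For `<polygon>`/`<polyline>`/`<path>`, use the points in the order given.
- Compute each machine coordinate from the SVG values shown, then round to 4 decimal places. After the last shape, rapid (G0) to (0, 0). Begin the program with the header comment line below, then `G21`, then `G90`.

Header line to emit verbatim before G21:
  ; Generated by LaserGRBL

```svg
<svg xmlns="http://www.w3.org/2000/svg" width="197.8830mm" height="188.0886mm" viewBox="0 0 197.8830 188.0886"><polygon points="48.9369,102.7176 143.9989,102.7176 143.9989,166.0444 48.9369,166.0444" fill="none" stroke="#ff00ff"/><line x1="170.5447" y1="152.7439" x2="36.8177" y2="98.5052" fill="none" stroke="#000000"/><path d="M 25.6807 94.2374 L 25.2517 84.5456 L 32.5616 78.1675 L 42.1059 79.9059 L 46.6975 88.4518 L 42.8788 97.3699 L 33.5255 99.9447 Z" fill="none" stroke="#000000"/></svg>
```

viewBox `0 0 197.8830 188.0886` with mm width/height → 1 unit = 1 mm. Flip: y_m = 188.0886 − y_svg.

**Shape 1** — `<polygon>` rectangle, stroke `#ff00ff` → score (S676, F2041). Machine vertices: (48.9369,85.3710) → (143.9989,85.3710) → (143.9989,22.0442) → (48.9369,22.0442) → (48.9369,85.3710). Closed: final G1 returns to the first vertex.

**Shape 2** — `<line>` line segment, stroke `#000000` → cut (S838, F998). Machine vertices: (170.5447,35.3447) → (36.8177,89.5834). Open path.

**Shape 3** — `<path>` regular polygon, stroke `#000000` → cut (S838, F998). Machine vertices: (25.6807,93.8512) → (25.2517,103.5430) → (32.5616,109.9211) → (42.1059,108.1827) → (46.6975,99.6368) → (42.8788,90.7187) → (33.5255,88.1439) → (25.6807,93.8512). Closed: final G1 returns to the first vertex.

; Generated by LaserGRBL
G21
G90
G0 X48.9369 Y85.3710
M3 S676
G01 X143.9989 Y85.3710 F2041
G01 X143.9989 Y22.0442 F2041
G01 X48.9369 Y22.0442 F2041
G01 X48.9369 Y85.3710 F2041
M5
G0 X170.5447 Y35.3447
M3 S838
G01 X36.8177 Y89.5834 F998
M5
G0 X25.6807 Y93.8512
M3 S838
G01 X25.2517 Y103.5430 F998
G01 X32.5616 Y109.9211 F998
G01 X42.1059 Y108.1827 F998
G01 X46.6975 Y99.6368 F998
G01 X42.8788 Y90.7187 F998
G01 X33.5255 Y88.1439 F998
G01 X25.6807 Y93.8512 F998
M5
G0 X0.0000 Y0.0000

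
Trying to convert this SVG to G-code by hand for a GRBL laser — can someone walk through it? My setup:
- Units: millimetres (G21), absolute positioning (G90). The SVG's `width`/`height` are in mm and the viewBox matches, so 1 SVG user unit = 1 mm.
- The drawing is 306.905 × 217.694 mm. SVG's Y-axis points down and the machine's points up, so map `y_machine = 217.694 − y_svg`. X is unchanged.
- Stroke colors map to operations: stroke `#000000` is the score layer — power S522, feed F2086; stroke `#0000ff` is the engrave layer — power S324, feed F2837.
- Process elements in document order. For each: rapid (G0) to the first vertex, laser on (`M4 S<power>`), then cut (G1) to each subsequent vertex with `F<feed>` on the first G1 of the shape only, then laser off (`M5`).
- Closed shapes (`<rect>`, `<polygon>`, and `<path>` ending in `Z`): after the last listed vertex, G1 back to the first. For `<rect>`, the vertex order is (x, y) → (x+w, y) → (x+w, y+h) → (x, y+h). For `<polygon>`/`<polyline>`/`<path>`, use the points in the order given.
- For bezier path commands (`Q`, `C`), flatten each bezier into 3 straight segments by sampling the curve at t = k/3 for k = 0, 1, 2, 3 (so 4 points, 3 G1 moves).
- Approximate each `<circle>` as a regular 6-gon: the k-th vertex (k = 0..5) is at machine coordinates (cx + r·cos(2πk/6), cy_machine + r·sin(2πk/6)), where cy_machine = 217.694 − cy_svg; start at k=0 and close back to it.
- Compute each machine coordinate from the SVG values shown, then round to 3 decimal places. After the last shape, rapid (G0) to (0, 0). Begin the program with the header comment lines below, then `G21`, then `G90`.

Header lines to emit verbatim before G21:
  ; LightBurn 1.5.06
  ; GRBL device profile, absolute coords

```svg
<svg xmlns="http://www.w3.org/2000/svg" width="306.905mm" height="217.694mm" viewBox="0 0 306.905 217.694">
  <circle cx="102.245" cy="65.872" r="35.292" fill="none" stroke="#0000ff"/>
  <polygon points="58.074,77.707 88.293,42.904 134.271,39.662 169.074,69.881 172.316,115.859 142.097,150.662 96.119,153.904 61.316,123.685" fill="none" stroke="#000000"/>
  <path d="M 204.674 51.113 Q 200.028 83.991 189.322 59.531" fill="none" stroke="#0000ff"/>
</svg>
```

; LightBurn 1.5.06
; GRBL device profile, absolute coords
G21
G90
G0 X137.537 Y151.822
M4 S324
G1 X119.891 Y182.386 F2837
G1 X84.599 Y182.386
G1 X66.953 Y151.822
G1 X84.599 Y121.258
G1 X119.891 Y121.258
G1 X137.537 Y151.822
M5
G0 X58.074 Y139.987
M4 S522
G1 X88.293 Y174.790 F2086
G1 X134.271 Y178.032
G1 X169.074 Y147.813
G1 X172.316 Y101.835
G1 X142.097 Y67.032
G1 X96.119 Y63.790
G1 X61.316 Y94.009
G1 X58.074 Y139.987
M5
G0 X204.674 Y166.581
M4 S324
G1 X200.903 Y151.033 F2837
G1 X195.786 Y148.227
G1 X189.322 Y158.163
M5
G0 X0.000 Y0.000

Since the viewBox matches the mm dimensions, user units are millimetres directly. The only transform is the Y-flip y_m = 217.694 − y_svg.

Shape 1 is a circle drawn with `<circle>`. Its stroke #0000ff means engrave at S324, F2837. After flipping Y the toolpath is (137.537,151.822) → (119.891,182.386) → (84.599,182.386) → (66.953,151.822) → (84.599,121.258) → (119.891,121.258) → (137.537,151.822), returning to the start.

Shape 2 is a regular polygon drawn with `<polygon>`. Its stroke #000000 means score at S522, F2086. After flipping Y the toolpath is (58.074,139.987) → (88.293,174.790) → (134.271,178.032) → (169.074,147.813) → (172.316,101.835) → (142.097,67.032) → (96.119,63.790) → (61.316,94.009) → (58.074,139.987), returning to the start.

Shape 3 is a quadratic bezier drawn with `<path>`. Its stroke #0000ff means engrave at S324, F2837. After flipping Y the toolpath is (204.674,166.581) → (200.903,151.033) → (195.786,148.227) → (189.322,158.163).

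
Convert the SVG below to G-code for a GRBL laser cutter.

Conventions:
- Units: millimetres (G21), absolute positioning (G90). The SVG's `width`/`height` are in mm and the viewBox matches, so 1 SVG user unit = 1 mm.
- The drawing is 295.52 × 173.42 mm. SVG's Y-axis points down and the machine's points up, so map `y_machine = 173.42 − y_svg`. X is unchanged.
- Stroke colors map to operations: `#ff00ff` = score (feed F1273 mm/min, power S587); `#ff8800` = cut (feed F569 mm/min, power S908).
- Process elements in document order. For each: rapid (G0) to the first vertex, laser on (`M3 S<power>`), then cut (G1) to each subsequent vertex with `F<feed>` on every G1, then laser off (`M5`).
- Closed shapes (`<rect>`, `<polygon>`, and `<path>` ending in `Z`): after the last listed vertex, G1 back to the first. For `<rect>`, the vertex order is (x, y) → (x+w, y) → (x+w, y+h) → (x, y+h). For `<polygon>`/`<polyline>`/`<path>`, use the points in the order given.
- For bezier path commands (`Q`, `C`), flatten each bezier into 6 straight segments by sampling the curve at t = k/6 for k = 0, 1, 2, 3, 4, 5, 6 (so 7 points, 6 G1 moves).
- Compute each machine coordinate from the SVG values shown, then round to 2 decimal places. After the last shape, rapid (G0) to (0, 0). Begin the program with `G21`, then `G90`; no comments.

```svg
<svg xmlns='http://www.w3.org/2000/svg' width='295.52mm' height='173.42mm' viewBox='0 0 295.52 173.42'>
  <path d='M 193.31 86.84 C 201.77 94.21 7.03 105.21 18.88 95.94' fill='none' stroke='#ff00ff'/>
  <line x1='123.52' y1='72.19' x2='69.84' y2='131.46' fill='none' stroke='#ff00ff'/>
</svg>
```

G21
G90
G0 X193.31 Y86.58
M3 S587
G1 X182.50 Y82.70 F1273
G1 X149.21 Y78.89 F1273
G1 X104.82 Y75.79 F1273
G1 X60.72 Y74.08 F1273
G1 X28.27 Y74.42 F1273
G1 X18.88 Y77.48 F1273
M5
G0 X123.52 Y101.23
M3 S587
G1 X69.84 Y41.96 F1273
M5
G0 X0.00 Y0.00

1 u = 1 mm; y_m = 173.42 − y.

[1] `<path>` cubic bezier, #ff00ff→score S587 F1273: (193.31,86.58) → (182.50,82.70) → (149.21,78.89) → (104.82,75.79) → (60.72,74.08) → (28.27,74.42) → (18.88,77.48)

[2] `<line>` line segment, #ff00ff→score S587 F1273: (123.52,101.23) → (69.84,41.96)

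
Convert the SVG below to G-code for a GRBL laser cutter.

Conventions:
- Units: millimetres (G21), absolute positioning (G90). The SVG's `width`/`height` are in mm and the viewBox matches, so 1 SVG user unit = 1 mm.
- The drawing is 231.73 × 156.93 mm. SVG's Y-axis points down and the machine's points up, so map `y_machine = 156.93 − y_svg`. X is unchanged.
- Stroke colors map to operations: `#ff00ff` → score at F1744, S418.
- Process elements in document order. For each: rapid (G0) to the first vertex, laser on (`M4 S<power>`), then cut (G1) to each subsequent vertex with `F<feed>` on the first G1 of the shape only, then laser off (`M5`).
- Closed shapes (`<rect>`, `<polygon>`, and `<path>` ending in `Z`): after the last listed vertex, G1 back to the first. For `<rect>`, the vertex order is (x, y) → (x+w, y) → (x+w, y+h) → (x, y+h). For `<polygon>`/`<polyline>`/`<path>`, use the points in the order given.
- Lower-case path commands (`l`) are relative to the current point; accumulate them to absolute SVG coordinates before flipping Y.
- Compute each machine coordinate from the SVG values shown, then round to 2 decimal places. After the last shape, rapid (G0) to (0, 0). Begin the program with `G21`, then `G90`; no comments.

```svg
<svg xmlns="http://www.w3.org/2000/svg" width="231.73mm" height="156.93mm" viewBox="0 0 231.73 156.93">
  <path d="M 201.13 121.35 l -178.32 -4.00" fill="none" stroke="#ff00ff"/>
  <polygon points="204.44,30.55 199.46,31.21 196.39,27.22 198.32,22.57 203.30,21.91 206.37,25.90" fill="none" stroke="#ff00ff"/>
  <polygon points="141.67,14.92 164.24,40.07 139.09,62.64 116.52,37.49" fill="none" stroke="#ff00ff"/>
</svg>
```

1 u = 1 mm; y_m = 156.93 − y.

[1] `<path>` line segment, #ff00ff→score S418 F1744: (201.13,35.58) → (22.81,39.58)

[2] `<polygon>` regular polygon, #ff00ff→score S418 F1744: (204.44,126.38) → (199.46,125.72) → (196.39,129.71) → (198.32,134.36) → (203.30,135.02) → (206.37,131.03) → (204.44,126.38) (closed)

[3] `<polygon>` regular polygon, #ff00ff→score S418 F1744: (141.67,142.01) → (164.24,116.86) → (139.09,94.29) → (116.52,119.44) → (141.67,142.01) (closed)

G21
G90
G0 X201.13 Y35.58
M4 S418
G1 X22.81 Y39.58 F1744
M5
G0 X204.44 Y126.38
M4 S418
G1 X199.46 Y125.72 F1744
G1 X196.39 Y129.71
G1 X198.32 Y134.36
G1 X203.30 Y135.02
G1 X206.37 Y131.03
G1 X204.44 Y126.38
M5
G0 X141.67 Y142.01
M4 S418
G1 X164.24 Y116.86 F1744
G1 X139.09 Y94.29
G1 X116.52 Y119.44
G1 X141.67 Y142.01
M5
G0 X0.00 Y0.00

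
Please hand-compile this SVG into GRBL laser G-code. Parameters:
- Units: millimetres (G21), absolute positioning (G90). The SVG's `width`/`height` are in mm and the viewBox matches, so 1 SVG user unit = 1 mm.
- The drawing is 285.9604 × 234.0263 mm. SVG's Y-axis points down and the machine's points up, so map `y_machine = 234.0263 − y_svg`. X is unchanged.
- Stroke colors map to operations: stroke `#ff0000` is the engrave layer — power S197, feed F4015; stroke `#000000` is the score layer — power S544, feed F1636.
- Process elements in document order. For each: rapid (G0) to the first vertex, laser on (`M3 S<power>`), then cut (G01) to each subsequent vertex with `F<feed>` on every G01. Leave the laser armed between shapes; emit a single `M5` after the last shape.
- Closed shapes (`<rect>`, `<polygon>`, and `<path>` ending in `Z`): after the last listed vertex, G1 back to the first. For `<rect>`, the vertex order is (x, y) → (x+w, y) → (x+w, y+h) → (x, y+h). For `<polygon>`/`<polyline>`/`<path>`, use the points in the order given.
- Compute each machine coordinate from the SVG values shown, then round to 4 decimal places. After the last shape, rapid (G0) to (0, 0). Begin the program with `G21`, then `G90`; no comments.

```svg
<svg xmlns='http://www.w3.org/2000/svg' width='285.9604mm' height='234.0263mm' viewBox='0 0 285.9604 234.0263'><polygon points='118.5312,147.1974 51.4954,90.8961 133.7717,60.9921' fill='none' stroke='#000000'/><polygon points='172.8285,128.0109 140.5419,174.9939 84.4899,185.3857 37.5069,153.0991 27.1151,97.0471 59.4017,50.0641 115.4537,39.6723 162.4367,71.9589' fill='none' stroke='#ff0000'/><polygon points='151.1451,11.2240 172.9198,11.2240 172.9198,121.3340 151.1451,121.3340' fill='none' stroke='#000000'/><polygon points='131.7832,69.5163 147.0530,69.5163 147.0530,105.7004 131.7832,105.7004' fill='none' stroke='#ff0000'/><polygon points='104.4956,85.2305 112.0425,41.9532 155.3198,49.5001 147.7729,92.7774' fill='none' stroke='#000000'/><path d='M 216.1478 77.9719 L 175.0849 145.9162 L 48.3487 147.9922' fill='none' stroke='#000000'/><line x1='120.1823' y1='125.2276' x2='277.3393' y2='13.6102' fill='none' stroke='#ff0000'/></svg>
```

1 u = 1 mm; y_m = 234.0263 − y.

[1] `<polygon>` regular polygon, #000000→score S544 F1636: (118.5312,86.8289) → (51.4954,143.1302) → (133.7717,173.0342) → (118.5312,86.8289) (closed)

[2] `<polygon>` regular polygon, #ff0000→engrave S197 F4015: (172.8285,106.0154) → (140.5419,59.0324) → (84.4899,48.6406) → (37.5069,80.9272) → (27.1151,136.9792) → (59.4017,183.9622) → (115.4537,194.3540) → (162.4367,162.0674) → (172.8285,106.0154) (closed)

[3] `<polygon>` rectangle, #000000→score S544 F1636: (151.1451,222.8023) → (172.9198,222.8023) → (172.9198,112.6923) → (151.1451,112.6923) → (151.1451,222.8023) (closed)

[4] `<polygon>` rectangle, #ff0000→engrave S197 F4015: (131.7832,164.5100) → (147.0530,164.5100) → (147.0530,128.3259) → (131.7832,128.3259) → (131.7832,164.5100) (closed)

[5] `<polygon>` regular polygon, #000000→score S544 F1636: (104.4956,148.7958) → (112.0425,192.0731) → (155.3198,184.5262) → (147.7729,141.2489) → (104.4956,148.7958) (closed)

[6] `<path>` open polyline, #000000→score S544 F1636: (216.1478,156.0544) → (175.0849,88.1101) → (48.3487,86.0341)

[7] `<line>` line segment, #ff0000→engrave S197 F4015: (120.1823,108.7987) → (277.3393,220.4161)

G21
G90
G0 X118.5312 Y86.8289
M3 S544
G01 X51.4954 Y143.1302 F1636
G01 X133.7717 Y173.0342 F1636
G01 X118.5312 Y86.8289 F1636
G0 X172.8285 Y106.0154
M3 S197
G01 X140.5419 Y59.0324 F4015
G01 X84.4899 Y48.6406 F4015
G01 X37.5069 Y80.9272 F4015
G01 X27.1151 Y136.9792 F4015
G01 X59.4017 Y183.9622 F4015
G01 X115.4537 Y194.3540 F4015
G01 X162.4367 Y162.0674 F4015
G01 X172.8285 Y106.0154 F4015
G0 X151.1451 Y222.8023
M3 S544
G01 X172.9198 Y222.8023 F1636
G01 X172.9198 Y112.6923 F1636
G01 X151.1451 Y112.6923 F1636
G01 X151.1451 Y222.8023 F1636
G0 X131.7832 Y164.5100
M3 S197
G01 X147.0530 Y164.5100 F4015
G01 X147.0530 Y128.3259 F4015
G01 X131.7832 Y128.3259 F4015
G01 X131.7832 Y164.5100 F4015
G0 X104.4956 Y148.7958
M3 S544
G01 X112.0425 Y192.0731 F1636
G01 X155.3198 Y184.5262 F1636
G01 X147.7729 Y141.2489 F1636
G01 X104.4956 Y148.7958 F1636
G0 X216.1478 Y156.0544
M3 S544
G01 X175.0849 Y88.1101 F1636
G01 X48.3487 Y86.0341 F1636
G0 X120.1823 Y108.7987
M3 S197
G01 X277.3393 Y220.4161 F4015
M5
G0 X0.0000 Y0.0000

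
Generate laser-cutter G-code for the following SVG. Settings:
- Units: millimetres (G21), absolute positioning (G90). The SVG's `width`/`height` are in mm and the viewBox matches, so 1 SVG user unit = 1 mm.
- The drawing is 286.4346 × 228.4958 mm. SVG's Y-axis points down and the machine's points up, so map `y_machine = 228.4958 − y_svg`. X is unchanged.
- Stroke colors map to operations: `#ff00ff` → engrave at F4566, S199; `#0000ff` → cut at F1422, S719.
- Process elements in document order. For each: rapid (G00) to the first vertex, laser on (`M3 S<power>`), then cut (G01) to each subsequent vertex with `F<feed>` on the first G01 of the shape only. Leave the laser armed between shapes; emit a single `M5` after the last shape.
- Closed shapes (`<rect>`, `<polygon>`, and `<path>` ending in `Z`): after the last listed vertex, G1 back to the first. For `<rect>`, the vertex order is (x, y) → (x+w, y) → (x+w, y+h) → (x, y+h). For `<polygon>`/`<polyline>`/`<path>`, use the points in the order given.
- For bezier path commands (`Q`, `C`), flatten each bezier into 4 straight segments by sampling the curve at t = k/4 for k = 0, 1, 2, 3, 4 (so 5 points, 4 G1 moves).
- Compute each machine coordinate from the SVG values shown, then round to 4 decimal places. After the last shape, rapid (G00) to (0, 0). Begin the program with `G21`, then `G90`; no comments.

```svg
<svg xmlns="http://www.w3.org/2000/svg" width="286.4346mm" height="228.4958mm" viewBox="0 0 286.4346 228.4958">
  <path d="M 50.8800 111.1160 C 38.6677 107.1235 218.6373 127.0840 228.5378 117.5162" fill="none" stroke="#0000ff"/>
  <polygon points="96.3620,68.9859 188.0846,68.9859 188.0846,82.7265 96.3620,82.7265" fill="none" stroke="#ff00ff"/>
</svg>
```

viewBox `0 0 286.4346 228.4958` with mm width/height → 1 unit = 1 mm. Flip: y_m = 228.4958 − y_svg.

**Shape 1** — `<path>` cubic bezier, stroke `#0000ff` → cut (S719, F1422). Control points (SVG): P0=(50.8800,111.1160), P1=(38.6677,107.1235), P2=(218.6373,127.0840), P3=(228.5378,117.5162); sampled at t=k/4. Machine vertices: (50.8800,117.3798) → (72.0947,116.7186) → (131.4166,112.0890) → (194.8846,108.5047) → (228.5378,110.9796). Open path.

**Shape 2** — `<polygon>` rectangle, stroke `#ff00ff` → engrave (S199, F4566). Machine vertices: (96.3620,159.5099) → (188.0846,159.5099) → (188.0846,145.7693) → (96.3620,145.7693) → (96.3620,159.5099). Closed: final G1 returns to the first vertex.

G21
G90
G00 X50.8800 Y117.3798
M3 S719
G01 X72.0947 Y116.7186 F1422
G01 X131.4166 Y112.0890
G01 X194.8846 Y108.5047
G01 X228.5378 Y110.9796
G00 X96.3620 Y159.5099
M3 S199
G01 X188.0846 Y159.5099 F4566
G01 X188.0846 Y145.7693
G01 X96.3620 Y145.7693
G01 X96.3620 Y159.5099
M5
G00 X0.0000 Y0.0000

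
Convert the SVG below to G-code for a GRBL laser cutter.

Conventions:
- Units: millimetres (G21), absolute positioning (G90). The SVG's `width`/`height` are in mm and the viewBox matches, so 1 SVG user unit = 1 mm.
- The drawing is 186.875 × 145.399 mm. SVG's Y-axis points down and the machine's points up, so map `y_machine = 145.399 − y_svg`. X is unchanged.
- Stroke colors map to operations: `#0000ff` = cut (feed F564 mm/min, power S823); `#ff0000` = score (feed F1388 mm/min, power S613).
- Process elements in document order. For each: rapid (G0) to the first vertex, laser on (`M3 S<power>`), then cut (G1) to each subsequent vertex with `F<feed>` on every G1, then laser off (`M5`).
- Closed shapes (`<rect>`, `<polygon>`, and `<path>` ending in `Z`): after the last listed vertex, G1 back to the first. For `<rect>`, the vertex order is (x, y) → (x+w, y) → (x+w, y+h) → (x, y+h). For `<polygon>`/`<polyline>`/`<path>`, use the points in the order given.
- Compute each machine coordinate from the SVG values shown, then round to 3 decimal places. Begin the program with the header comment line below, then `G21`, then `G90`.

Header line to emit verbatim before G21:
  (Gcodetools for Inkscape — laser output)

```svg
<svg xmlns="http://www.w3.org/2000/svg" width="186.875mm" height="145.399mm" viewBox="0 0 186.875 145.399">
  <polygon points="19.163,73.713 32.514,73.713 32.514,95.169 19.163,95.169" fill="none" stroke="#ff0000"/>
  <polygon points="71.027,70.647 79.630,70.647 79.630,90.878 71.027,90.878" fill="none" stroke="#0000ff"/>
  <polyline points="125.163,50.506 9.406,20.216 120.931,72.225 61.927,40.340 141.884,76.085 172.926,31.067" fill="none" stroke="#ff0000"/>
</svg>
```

(Gcodetools for Inkscape — laser output)
G21
G90
G0 X19.163 Y71.686
M3 S613
G1 X32.514 Y71.686 F1388
G1 X32.514 Y50.230 F1388
G1 X19.163 Y50.230 F1388
G1 X19.163 Y71.686 F1388
M5
G0 X71.027 Y74.752
M3 S823
G1 X79.630 Y74.752 F564
G1 X79.630 Y54.521 F564
G1 X71.027 Y54.521 F564
G1 X71.027 Y74.752 F564
M5
G0 X125.163 Y94.893
M3 S613
G1 X9.406 Y125.183 F1388
G1 X120.931 Y73.174 F1388
G1 X61.927 Y105.059 F1388
G1 X141.884 Y69.314 F1388
G1 X172.926 Y114.332 F1388
M5

viewBox `0 0 186.875 145.399` with mm width/height → 1 unit = 1 mm. Flip: y_m = 145.399 − y_svg.

**Shape 1** — `<polygon>` rectangle, stroke `#ff0000` → score (S613, F1388). Machine vertices: (19.163,71.686) → (32.514,71.686) → (32.514,50.230) → (19.163,50.230) → (19.163,71.686). Closed: final G1 returns to the first vertex.

**Shape 2** — `<polygon>` rectangle, stroke `#0000ff` → cut (S823, F564). Machine vertices: (71.027,74.752) → (79.630,74.752) → (79.630,54.521) → (71.027,54.521) → (71.027,74.752). Closed: final G1 returns to the first vertex.

**Shape 3** — `<polyline>` open polyline, stroke `#ff0000` → score (S613, F1388). Machine vertices: (125.163,94.893) → (9.406,125.183) → (120.931,73.174) → (61.927,105.059) → (141.884,69.314) → (172.926,114.332). Open path.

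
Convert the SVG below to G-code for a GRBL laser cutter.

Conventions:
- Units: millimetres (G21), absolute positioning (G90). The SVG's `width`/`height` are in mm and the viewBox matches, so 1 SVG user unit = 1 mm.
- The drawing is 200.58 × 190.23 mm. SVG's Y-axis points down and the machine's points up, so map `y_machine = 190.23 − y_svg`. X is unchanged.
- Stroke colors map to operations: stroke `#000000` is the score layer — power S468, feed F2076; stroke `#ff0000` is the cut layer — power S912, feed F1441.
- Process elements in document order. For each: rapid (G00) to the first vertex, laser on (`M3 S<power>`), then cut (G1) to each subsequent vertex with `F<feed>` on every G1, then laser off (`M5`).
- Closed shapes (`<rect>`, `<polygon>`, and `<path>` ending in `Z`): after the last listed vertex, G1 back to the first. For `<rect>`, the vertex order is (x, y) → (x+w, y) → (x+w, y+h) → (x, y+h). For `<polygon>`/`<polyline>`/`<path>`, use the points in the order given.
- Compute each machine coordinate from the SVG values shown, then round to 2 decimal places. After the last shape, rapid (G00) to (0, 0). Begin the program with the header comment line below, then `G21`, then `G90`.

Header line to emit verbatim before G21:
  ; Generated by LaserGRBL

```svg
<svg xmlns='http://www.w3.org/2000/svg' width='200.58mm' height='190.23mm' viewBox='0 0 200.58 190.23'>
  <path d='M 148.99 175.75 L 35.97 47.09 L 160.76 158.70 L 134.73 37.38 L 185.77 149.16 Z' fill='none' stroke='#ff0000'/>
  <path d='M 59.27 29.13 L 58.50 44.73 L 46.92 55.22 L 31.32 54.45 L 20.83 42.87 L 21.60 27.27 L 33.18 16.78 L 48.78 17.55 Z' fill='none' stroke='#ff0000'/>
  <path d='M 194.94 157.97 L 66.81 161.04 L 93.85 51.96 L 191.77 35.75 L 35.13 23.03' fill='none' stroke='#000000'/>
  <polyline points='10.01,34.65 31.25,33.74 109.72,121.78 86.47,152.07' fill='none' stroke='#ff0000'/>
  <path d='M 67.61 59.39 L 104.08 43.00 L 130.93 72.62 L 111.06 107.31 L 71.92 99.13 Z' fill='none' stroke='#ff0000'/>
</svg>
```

; Generated by LaserGRBL
G21
G90
G00 X148.99 Y14.48
M3 S912
G1 X35.97 Y143.14 F1441
G1 X160.76 Y31.53 F1441
G1 X134.73 Y152.85 F1441
G1 X185.77 Y41.07 F1441
G1 X148.99 Y14.48 F1441
M5
G00 X59.27 Y161.10
M3 S912
G1 X58.50 Y145.50 F1441
G1 X46.92 Y135.01 F1441
G1 X31.32 Y135.78 F1441
G1 X20.83 Y147.36 F1441
G1 X21.60 Y162.96 F1441
G1 X33.18 Y173.45 F1441
G1 X48.78 Y172.68 F1441
G1 X59.27 Y161.10 F1441
M5
G00 X194.94 Y32.26
M3 S468
G1 X66.81 Y29.19 F2076
G1 X93.85 Y138.27 F2076
G1 X191.77 Y154.48 F2076
G1 X35.13 Y167.20 F2076
M5
G00 X10.01 Y155.58
M3 S912
G1 X31.25 Y156.49 F1441
G1 X109.72 Y68.45 F1441
G1 X86.47 Y38.16 F1441
M5
G00 X67.61 Y130.84
M3 S912
G1 X104.08 Y147.23 F1441
G1 X130.93 Y117.61 F1441
G1 X111.06 Y82.92 F1441
G1 X71.92 Y91.10 F1441
G1 X67.61 Y130.84 F1441
M5
G00 X0.00 Y0.00

Since the viewBox matches the mm dimensions, user units are millimetres directly. The only transform is the Y-flip y_m = 190.23 − y_svg.

Shape 1 is a closed polygon drawn with `<path>`. Its stroke #ff0000 means cut at S912, F1441. After flipping Y the toolpath is (148.99,14.48) → (35.97,143.14) → (160.76,31.53) → (134.73,152.85) → (185.77,41.07) → (148.99,14.48), returning to the start.

Shape 2 is a regular polygon drawn with `<path>`. Its stroke #ff0000 means cut at S912, F1441. After flipping Y the toolpath is (59.27,161.10) → (58.50,145.50) → (46.92,135.01) → (31.32,135.78) → (20.83,147.36) → (21.60,162.96) → (33.18,173.45) → (48.78,172.68) → (59.27,161.10), returning to the start.

Shape 3 is a open polyline drawn with `<path>`. Its stroke #000000 means score at S468, F2076. After flipping Y the toolpath is (194.94,32.26) → (66.81,29.19) → (93.85,138.27) → (191.77,154.48) → (35.13,167.20).

Shape 4 is a open polyline drawn with `<polyline>`. Its stroke #ff0000 means cut at S912, F1441. After flipping Y the toolpath is (10.01,155.58) → (31.25,156.49) → (109.72,68.45) → (86.47,38.16).

Shape 5 is a regular polygon drawn with `<path>`. Its stroke #ff0000 means cut at S912, F1441. After flipping Y the toolpath is (67.61,130.84) → (104.08,147.23) → (130.93,117.61) → (111.06,82.92) → (71.92,91.10) → (67.61,130.84), returning to the start.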